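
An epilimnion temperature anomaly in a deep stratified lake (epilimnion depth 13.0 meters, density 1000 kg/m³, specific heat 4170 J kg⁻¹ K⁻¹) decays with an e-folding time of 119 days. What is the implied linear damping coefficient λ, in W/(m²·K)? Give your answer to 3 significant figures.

5.27

Areal heat capacity C = ρ c_p D = 1000 × 4170 × 13.0 = 5.42×10^7 J/(m^2 K).
τ = 119 days = 1.03×10^7 s.
λ = C / τ = 5.42×10^7 / 1.03×10^7 = 5.27 W/(m²·K).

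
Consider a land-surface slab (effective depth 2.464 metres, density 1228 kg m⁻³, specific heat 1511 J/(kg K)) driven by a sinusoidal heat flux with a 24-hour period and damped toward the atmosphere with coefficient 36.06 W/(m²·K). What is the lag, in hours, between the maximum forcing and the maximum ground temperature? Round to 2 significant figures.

Areal heat capacity C = ρ c_p D = 1228 × 1511 × 2.464 = 4.57×10^6 J m⁻² K⁻¹.
ω = 2π / 86400 s = 7.27×10^-5 s⁻¹.
Phase lag φ = arctan(Cω/λ) = arctan(332/36.06) = 1.46 rad.
Time lag = φ / ω = 1.46 / 7.27×10^-5 = 20100 s = 5.59 hours.

5.6 hours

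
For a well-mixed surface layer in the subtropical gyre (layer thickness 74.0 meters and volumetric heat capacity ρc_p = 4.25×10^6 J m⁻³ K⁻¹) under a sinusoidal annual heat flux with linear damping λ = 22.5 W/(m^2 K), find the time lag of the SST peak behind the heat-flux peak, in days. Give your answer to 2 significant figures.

Areal heat capacity C = ρc_p × D = 4.25×10^6 × 74.0 = 3.14×10^8 J/(m²·K).
ω = 2π / 3.15×10^7 s = 1.99×10^-7 s⁻¹.
Phase lag φ = arctan(Cω/λ) = arctan(62.7/22.5) = 1.23 rad.
Time lag = φ / ω = 1.23 / 1.99×10^-7 = 6.15×10^6 s = 71.2 days.

71 days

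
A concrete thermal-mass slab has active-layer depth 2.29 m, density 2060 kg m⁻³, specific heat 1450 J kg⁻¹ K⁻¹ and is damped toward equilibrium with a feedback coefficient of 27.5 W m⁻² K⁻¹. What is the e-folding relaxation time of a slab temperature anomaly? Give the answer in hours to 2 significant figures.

69 hours

Areal heat capacity C = ρ c_p D = 2060 × 1450 × 2.29 = 6.84×10^6 J/(m²·K).
Relaxation time τ = C / λ = 6.84×10^6 / 27.5 = 2.49×10^5 s.
In hours: 2.49×10^5 s / (3600 s/hour) = 69.1 hours.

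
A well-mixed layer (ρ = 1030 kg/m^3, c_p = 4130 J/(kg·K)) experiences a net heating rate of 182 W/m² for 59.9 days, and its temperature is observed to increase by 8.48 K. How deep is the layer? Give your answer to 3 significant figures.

Heat input Q = F Δt = 182 × 5.18×10^6 s = 9.42×10^8 J/m².
Required areal heat capacity C = Q / ΔT = 1.11×10^8 J/(m²·K).
Depth D = C / (ρ c_p) = 1.11×10^8 / (1030 × 4130) = 26.1 m.

26.1 m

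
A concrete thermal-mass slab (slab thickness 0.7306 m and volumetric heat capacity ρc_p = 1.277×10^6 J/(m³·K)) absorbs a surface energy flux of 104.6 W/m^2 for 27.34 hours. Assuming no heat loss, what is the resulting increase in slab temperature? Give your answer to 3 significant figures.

Areal heat capacity C = ρc_p × D = 1.277×10^6 × 0.7306 = 9.33×10^5 J/(m²·K).
Net heat input Q = F Δt = 104.6 × (27.34 hours × 3600 s/hour) = 1.03×10^7 J/m².
ΔT = Q / C = 1.03×10^7 / 9.33×10^5 = 11.0 K.

11.0 K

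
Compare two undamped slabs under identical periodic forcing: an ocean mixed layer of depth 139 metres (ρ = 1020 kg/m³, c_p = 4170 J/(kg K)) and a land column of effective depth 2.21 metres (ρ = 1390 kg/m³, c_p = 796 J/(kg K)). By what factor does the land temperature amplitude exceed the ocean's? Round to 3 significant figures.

242

C_ocean = 1020 × 4170 × 139 = 5.91×10^8 J/(m²·K).
C_land = 1390 × 796 × 2.21 = 2.45×10^6 J/(m²·K).
Undamped amplitude ∝ 1/C, so A_land/A_ocean = C_ocean/C_land = 242.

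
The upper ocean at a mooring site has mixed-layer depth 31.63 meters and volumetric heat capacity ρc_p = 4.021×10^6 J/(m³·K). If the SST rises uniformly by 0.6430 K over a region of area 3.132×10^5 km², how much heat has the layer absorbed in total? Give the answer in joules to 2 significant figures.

Areal heat capacity C = ρc_p × D = 4.021×10^6 × 31.63 = 1.27×10^8 J/(m^2 K).
Heat per unit area: q = C ΔT = 1.27×10^8 × 0.6430 = 8.18×10^7 J/m².
Total heat: Q = q × A = 8.18×10^7 × (3.132×10^5 × 10⁶ m²) = 2.56×10^19 J.

2.6×10^19 J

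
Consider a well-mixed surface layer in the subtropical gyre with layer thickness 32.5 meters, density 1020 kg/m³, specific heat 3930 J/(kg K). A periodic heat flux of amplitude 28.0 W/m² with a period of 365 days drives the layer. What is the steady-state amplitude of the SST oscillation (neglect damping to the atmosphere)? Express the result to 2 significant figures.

1.1 K

Areal heat capacity C = ρ c_p D = 1020 × 3930 × 32.5 = 1.30×10^8 J m⁻² K⁻¹.
Angular frequency ω = 2π / T = 2π / 3.15×10^7 s = 1.99×10^-7 s⁻¹.
Cω = 1.30×10^8 × 1.99×10^-7 = 26.0 W/(m²·K).
Amplitude A = F₀ / (Cω) = 28.0 / 26.0 = 1.08 K.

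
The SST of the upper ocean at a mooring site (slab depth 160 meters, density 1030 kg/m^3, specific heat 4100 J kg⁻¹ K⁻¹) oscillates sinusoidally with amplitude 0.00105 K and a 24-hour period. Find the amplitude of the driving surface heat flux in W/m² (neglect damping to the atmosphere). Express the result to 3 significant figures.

Areal heat capacity C = ρ c_p D = 1030 × 4100 × 160 = 6.76×10^8 J/(m^2 K).
ω = 2π / 86400 s = 7.27×10^-5 s⁻¹.
Cω = 6.76×10^8 × 7.27×10^-5 = 49100 W/(m²·K).
F₀ = A × Cω = 0.00105 × 49100 = 51.6 W/m².

51.6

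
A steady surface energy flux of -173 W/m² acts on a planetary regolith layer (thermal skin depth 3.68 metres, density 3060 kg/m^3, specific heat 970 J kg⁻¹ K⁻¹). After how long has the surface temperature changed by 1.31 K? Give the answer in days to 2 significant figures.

0.96 days

Areal heat capacity C = ρ c_p D = 3060 × 970 × 3.68 = 1.09×10^7 J/(m²·K).
Time required: Δt = C ΔT / F = 1.09×10^7 × -1.31 / -173 = 82700 s.
In days: 82700 s / (86400 s/day) = 0.957 days.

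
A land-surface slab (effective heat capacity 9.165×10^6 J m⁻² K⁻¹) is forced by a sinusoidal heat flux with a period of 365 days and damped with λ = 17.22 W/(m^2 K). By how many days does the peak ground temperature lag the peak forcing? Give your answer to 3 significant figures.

Areal heat capacity C = 9.165×10^6 J m⁻² K⁻¹ (given).
ω = 2π / 3.15×10^7 s = 1.99×10^-7 s⁻¹.
Phase lag φ = arctan(Cω/λ) = arctan(1.83/17.22) = 0.106 rad.
Time lag = φ / ω = 0.106 / 1.99×10^-7 = 5.30×10^5 s = 6.14 days.

6.14 days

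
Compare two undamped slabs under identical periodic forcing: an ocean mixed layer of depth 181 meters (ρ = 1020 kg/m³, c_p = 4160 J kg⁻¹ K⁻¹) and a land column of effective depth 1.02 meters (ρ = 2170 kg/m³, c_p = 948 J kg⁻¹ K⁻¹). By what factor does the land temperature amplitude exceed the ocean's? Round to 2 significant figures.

C_ocean = 1020 × 4160 × 181 = 7.68×10^8 J/(m²·K).
C_land = 2170 × 948 × 1.02 = 2.10×10^6 J/(m²·K).
Undamped amplitude ∝ 1/C, so A_land/A_ocean = C_ocean/C_land = 366.

370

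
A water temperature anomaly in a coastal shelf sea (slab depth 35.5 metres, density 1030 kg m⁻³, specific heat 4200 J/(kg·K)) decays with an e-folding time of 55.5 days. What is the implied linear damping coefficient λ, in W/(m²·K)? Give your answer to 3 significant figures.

32.0

Areal heat capacity C = ρ c_p D = 1030 × 4200 × 35.5 = 1.54×10^8 J/(m^2 K).
τ = 55.5 days = 4.80×10^6 s.
λ = C / τ = 1.54×10^8 / 4.80×10^6 = 32.0 W/(m²·K).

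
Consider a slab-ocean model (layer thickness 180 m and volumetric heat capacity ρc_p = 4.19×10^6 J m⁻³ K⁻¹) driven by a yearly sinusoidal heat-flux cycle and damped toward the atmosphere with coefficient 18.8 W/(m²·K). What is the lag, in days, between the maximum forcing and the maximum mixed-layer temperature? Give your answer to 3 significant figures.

Areal heat capacity C = ρc_p × D = 4.19×10^6 × 180 = 7.54×10^8 J/(m^2 K).
ω = 2π / 3.15×10^7 s = 1.99×10^-7 s⁻¹.
Phase lag φ = arctan(Cω/λ) = arctan(150/18.8) = 1.45 rad.
Time lag = φ / ω = 1.45 / 1.99×10^-7 = 7.26×10^6 s = 84.0 days.

84.0 days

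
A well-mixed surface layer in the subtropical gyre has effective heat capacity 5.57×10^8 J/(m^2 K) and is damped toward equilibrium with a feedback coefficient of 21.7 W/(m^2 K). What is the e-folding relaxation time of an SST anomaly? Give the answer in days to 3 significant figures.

297 days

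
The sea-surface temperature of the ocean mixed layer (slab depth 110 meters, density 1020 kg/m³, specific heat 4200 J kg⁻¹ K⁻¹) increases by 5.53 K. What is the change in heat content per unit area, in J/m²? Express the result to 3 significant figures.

Areal heat capacity C = ρ c_p D = 1020 × 4200 × 110 = 4.71×10^8 J m⁻² K⁻¹.
ΔQ = C ΔT = 4.71×10^8 × 5.53 = 2.61×10^9 J/m².

2.61×10^9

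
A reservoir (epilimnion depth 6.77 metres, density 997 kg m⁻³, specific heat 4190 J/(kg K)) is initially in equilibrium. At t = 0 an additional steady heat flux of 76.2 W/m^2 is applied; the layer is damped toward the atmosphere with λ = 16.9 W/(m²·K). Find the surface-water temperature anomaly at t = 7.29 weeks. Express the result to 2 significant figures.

4.2 K

Areal heat capacity C = ρ c_p D = 997 × 4190 × 6.77 = 2.83×10^7 J/(m^2 K).
τ = C / λ = 2.83×10^7 / 16.9 = 1.67×10^6 s.
Equilibrium anomaly ΔT_eq = F / λ = 76.2 / 16.9 = 4.51 K.
t = 7.29 weeks = 4.41×10^6 s, so t/τ = 2.63.
ΔT(t) = ΔT_eq (1 − e^(−t/τ)) = 4.51 × (1 − e^−2.63) = 4.19 K.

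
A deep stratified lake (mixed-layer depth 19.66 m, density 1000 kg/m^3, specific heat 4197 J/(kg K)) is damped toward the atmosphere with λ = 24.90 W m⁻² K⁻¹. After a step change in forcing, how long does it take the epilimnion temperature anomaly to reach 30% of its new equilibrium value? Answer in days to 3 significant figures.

Areal heat capacity C = ρ c_p D = 1000 × 4197 × 19.66 = 8.25×10^7 J m⁻² K⁻¹.
τ = C / λ = 8.25×10^7 / 24.90 = 3.31×10^6 s.
Fraction reached: 1 − e^(−t/τ) = 0.30 ⇒ t = −τ ln(1 − 0.30) = τ × 0.357.
t = 1.18×10^6 s = 13.7 days.

13.7 days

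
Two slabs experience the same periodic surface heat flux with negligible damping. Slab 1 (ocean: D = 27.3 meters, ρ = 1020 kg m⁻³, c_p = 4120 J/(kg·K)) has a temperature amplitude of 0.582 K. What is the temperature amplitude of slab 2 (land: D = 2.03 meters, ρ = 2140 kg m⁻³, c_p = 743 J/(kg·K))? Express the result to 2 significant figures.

21 K

C_ocean = 1.15×10^8 J/(m²·K); C_land = 3.23×10^6 J/(m²·K).
A ∝ 1/C ⇒ A_land = A_ocean × C_ocean/C_land = 0.582 × 35.5 = 20.7 K.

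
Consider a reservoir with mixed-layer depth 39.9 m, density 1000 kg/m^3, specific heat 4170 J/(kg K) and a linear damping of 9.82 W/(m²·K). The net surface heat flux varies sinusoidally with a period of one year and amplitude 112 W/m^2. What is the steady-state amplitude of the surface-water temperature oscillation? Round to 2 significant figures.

3.2 K

Areal heat capacity C = ρ c_p D = 1000 × 4170 × 39.9 = 1.66×10^8 J/(m²·K).
Angular frequency ω = 2π / T = 2π / 3.15×10^7 s = 1.99×10^-7 s⁻¹.
√((Cω)² + λ²) = √((33.1)² + 9.82²) = 34.6 W/(m²·K).
Amplitude A = F₀ / √((Cω)²+λ²) = 112 / 34.6 = 3.24 K.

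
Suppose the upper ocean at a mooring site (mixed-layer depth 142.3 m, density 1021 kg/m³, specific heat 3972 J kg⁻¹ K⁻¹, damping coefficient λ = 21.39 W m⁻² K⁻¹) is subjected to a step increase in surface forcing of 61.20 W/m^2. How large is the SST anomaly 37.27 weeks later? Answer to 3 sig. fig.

1.62 K

Areal heat capacity C = ρ c_p D = 1021 × 3972 × 142.3 = 5.77×10^8 J/(m²·K).
τ = C / λ = 5.77×10^8 / 21.39 = 2.70×10^7 s.
Equilibrium anomaly ΔT_eq = F / λ = 61.20 / 21.39 = 2.86 K.
t = 37.27 weeks = 2.25×10^7 s, so t/τ = 0.835.
ΔT(t) = ΔT_eq (1 − e^(−t/τ)) = 2.86 × (1 − e^−0.835) = 1.62 K.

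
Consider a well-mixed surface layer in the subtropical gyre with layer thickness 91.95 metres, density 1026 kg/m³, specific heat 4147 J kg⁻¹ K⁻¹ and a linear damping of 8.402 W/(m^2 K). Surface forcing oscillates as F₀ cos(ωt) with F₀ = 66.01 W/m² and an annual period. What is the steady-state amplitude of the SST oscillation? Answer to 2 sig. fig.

Areal heat capacity C = ρ c_p D = 1026 × 4147 × 91.95 = 3.91×10^8 J/(m^2 K).
Angular frequency ω = 2π / T = 2π / 3.15×10^7 s = 1.99×10^-7 s⁻¹.
√((Cω)² + λ²) = √((77.9)² + 8.402²) = 78.4 W/(m²·K).
Amplitude A = F₀ / √((Cω)²+λ²) = 66.01 / 78.4 = 0.842 K.

0.84 K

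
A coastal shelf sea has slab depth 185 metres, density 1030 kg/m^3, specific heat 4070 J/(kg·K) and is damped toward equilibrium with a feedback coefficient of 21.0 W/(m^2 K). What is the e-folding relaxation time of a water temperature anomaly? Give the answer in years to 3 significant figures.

Areal heat capacity C = ρ c_p D = 1030 × 4070 × 185 = 7.76×10^8 J m⁻² K⁻¹.
Relaxation time τ = C / λ = 7.76×10^8 / 21.0 = 3.69×10^7 s.
In years: 3.69×10^7 s / (3.156×10^7 s/year) = 1.17 years.

1.17 years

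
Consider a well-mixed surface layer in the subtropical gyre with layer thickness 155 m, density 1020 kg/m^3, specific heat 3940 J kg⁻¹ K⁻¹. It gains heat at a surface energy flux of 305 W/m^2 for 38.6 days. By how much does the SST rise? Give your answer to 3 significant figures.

Areal heat capacity C = ρ c_p D = 1020 × 3940 × 155 = 6.23×10^8 J/(m²·K).
Net heat input Q = F Δt = 305 × (38.6 days × 86400 s/day) = 1.02×10^9 J/m².
ΔT = Q / C = 1.02×10^9 / 6.23×10^8 = 1.63 K.

1.63 K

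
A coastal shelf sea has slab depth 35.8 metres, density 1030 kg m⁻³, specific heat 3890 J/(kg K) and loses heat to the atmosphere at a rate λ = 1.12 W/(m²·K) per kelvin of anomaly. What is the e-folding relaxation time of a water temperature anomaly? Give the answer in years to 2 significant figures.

4.1 years

Areal heat capacity C = ρ c_p D = 1030 × 3890 × 35.8 = 1.43×10^8 J/(m^2 K).
Relaxation time τ = C / λ = 1.43×10^8 / 1.12 = 1.28×10^8 s.
In years: 1.28×10^8 s / (3.156×10^7 s/year) = 4.06 years.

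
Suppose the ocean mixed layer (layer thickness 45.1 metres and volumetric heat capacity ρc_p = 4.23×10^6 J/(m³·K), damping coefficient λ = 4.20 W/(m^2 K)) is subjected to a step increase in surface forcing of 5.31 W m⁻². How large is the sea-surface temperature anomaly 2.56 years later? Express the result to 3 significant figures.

Areal heat capacity C = ρc_p × D = 4.23×10^6 × 45.1 = 1.91×10^8 J m⁻² K⁻¹.
τ = C / λ = 1.91×10^8 / 4.20 = 4.54×10^7 s.
Equilibrium anomaly ΔT_eq = F / λ = 5.31 / 4.20 = 1.26 K.
t = 2.56 years = 8.08×10^7 s, so t/τ = 1.78.
ΔT(t) = ΔT_eq (1 − e^(−t/τ)) = 1.26 × (1 − e^−1.78) = 1.05 K.

1.05 K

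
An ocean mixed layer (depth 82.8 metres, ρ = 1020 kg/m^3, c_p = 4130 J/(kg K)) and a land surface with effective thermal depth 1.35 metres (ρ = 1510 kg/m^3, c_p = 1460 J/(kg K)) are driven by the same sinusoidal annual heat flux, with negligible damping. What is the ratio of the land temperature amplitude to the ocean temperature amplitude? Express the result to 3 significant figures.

117

C_ocean = 1020 × 4130 × 82.8 = 3.49×10^8 J/(m²·K).
C_land = 1510 × 1460 × 1.35 = 2.98×10^6 J/(m²·K).
Undamped amplitude ∝ 1/C, so A_land/A_ocean = C_ocean/C_land = 117.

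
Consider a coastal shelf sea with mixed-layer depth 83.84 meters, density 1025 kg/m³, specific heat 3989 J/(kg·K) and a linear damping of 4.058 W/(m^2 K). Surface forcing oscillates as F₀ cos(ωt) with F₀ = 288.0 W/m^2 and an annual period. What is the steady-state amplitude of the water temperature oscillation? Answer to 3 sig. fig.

Areal heat capacity C = ρ c_p D = 1025 × 3989 × 83.84 = 3.43×10^8 J m⁻² K⁻¹.
Angular frequency ω = 2π / T = 2π / 3.15×10^7 s = 1.99×10^-7 s⁻¹.
√((Cω)² + λ²) = √((68.3)² + 4.058²) = 68.4 W/(m²·K).
Amplitude A = F₀ / √((Cω)²+λ²) = 288.0 / 68.4 = 4.21 K.

4.21 K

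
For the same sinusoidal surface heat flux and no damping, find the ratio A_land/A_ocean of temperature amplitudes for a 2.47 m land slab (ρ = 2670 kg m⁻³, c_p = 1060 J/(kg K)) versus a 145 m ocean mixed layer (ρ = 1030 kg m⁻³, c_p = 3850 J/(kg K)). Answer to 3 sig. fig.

C_ocean = 1030 × 3850 × 145 = 5.75×10^8 J/(m²·K).
C_land = 2670 × 1060 × 2.47 = 6.99×10^6 J/(m²·K).
Undamped amplitude ∝ 1/C, so A_land/A_ocean = C_ocean/C_land = 82.3.

82.3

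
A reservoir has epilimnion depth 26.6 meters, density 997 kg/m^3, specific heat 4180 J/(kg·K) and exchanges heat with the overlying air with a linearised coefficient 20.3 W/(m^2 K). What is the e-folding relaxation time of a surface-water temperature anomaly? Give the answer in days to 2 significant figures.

Areal heat capacity C = ρ c_p D = 997 × 4180 × 26.6 = 1.11×10^8 J m⁻² K⁻¹.
Relaxation time τ = C / λ = 1.11×10^8 / 20.3 = 5.46×10^6 s.
In days: 5.46×10^6 s / (86400 s/day) = 63.2 days.

63 days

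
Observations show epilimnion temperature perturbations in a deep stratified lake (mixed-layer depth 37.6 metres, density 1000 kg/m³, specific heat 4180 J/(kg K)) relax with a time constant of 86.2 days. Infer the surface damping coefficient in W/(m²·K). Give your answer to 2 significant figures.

21

Areal heat capacity C = ρ c_p D = 1000 × 4180 × 37.6 = 1.57×10^8 J/(m²·K).
τ = 86.2 days = 7.45×10^6 s.
λ = C / τ = 1.57×10^8 / 7.45×10^6 = 21.1 W/(m²·K).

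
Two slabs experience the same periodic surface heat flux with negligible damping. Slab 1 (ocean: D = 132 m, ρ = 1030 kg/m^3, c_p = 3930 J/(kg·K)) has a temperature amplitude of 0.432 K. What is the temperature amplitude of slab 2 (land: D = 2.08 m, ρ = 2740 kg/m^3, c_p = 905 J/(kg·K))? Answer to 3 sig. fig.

44.8 K

C_ocean = 5.34×10^8 J/(m²·K); C_land = 5.16×10^6 J/(m²·K).
A ∝ 1/C ⇒ A_land = A_ocean × C_ocean/C_land = 0.432 × 104 = 44.8 K.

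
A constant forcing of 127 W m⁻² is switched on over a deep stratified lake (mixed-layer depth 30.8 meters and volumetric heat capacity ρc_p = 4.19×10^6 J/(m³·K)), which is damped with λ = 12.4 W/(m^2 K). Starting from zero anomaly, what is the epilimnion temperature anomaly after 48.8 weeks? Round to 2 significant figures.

9.6 K

Areal heat capacity C = ρc_p × D = 4.19×10^6 × 30.8 = 1.29×10^8 J/(m^2 K).
τ = C / λ = 1.29×10^8 / 12.4 = 1.04×10^7 s.
Equilibrium anomaly ΔT_eq = F / λ = 127 / 12.4 = 10.2 K.
t = 48.8 weeks = 2.95×10^7 s, so t/τ = 2.84.
ΔT(t) = ΔT_eq (1 − e^(−t/τ)) = 10.2 × (1 − e^−2.84) = 9.64 K.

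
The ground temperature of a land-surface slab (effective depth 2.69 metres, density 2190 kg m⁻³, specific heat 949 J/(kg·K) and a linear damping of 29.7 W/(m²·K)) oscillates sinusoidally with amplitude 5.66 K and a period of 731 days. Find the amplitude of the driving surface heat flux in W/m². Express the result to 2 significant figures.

Areal heat capacity C = ρ c_p D = 2190 × 949 × 2.69 = 5.59×10^6 J m⁻² K⁻¹.
ω = 2π / 6.32×10^7 s = 9.95×10^-8 s⁻¹.
√((Cω)² + λ²) = √((0.556)² + 29.7²) = 29.7 W/(m²·K).
F₀ = A × √((Cω)²+λ²) = 5.66 × 29.7 = 168 W/m².

170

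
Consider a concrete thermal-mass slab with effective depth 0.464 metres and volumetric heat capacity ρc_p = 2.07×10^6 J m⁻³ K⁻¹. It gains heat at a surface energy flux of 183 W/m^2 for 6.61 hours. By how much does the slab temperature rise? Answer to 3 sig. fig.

Areal heat capacity C = ρc_p × D = 2.07×10^6 × 0.464 = 9.60×10^5 J/(m²·K).
Net heat input Q = F Δt = 183 × (6.61 hours × 3600 s/hour) = 4.35×10^6 J/m².
ΔT = Q / C = 4.35×10^6 / 9.60×10^5 = 4.53 K.

4.53 K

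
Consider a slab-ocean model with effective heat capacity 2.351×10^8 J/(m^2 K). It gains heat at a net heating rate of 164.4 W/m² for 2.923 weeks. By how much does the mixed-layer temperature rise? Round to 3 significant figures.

1.24 K

Areal heat capacity C = 2.351×10^8 J/(m^2 K) (given).
Net heat input Q = F Δt = 164.4 × (2.923 weeks × 6.048×10^5 s/week) = 2.91×10^8 J/m².
ΔT = Q / C = 2.91×10^8 / 2.35×10^8 = 1.24 K.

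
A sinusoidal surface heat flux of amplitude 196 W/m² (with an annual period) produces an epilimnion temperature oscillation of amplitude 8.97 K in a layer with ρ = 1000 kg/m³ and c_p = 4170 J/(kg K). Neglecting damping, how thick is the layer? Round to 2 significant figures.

ω = 2π / 3.15×10^7 s = 1.99×10^-7 s⁻¹.
Required C = F₀ / (A ω) = 196 / (8.97 × 1.99×10^-7) = 1.10×10^8 J/(m²·K).
D = C / (ρ c_p) = 1.10×10^8 / (1000 × 4170) = 26.3 m.

26 m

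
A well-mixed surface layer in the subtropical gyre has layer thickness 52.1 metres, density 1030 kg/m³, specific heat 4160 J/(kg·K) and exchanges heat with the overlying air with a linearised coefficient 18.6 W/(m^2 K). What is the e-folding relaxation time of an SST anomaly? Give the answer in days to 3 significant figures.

139 days

Areal heat capacity C = ρ c_p D = 1030 × 4160 × 52.1 = 2.23×10^8 J m⁻² K⁻¹.
Relaxation time τ = C / λ = 2.23×10^8 / 18.6 = 1.20×10^7 s.
In days: 1.20×10^7 s / (86400 s/day) = 139 days.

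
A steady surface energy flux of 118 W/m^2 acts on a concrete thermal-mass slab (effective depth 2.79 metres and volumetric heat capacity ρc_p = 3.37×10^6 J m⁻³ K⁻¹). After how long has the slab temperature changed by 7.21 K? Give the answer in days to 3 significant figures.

6.65 days

Areal heat capacity C = ρc_p × D = 3.37×10^6 × 2.79 = 9.40×10^6 J m⁻² K⁻¹.
Time required: Δt = C ΔT / F = 9.40×10^6 × 7.21 / 118 = 5.74×10^5 s.
In days: 5.74×10^5 s / (86400 s/day) = 6.65 days.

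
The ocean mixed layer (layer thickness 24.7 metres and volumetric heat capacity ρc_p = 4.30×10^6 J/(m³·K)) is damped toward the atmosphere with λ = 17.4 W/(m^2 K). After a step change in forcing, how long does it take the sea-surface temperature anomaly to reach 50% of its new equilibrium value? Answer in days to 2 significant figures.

49 days

Areal heat capacity C = ρc_p × D = 4.30×10^6 × 24.7 = 1.06×10^8 J/(m^2 K).
τ = C / λ = 1.06×10^8 / 17.4 = 6.10×10^6 s.
Fraction reached: 1 − e^(−t/τ) = 0.50 ⇒ t = −τ ln(1 − 0.50) = τ × 0.693.
t = 4.23×10^6 s = 49.0 days.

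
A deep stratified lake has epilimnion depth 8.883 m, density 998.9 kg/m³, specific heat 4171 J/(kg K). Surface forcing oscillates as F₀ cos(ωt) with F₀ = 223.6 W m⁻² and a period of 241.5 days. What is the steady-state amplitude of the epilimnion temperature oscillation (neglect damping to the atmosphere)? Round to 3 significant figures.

Areal heat capacity C = ρ c_p D = 998.9 × 4171 × 8.883 = 3.70×10^7 J/(m²·K).
Angular frequency ω = 2π / T = 2π / 2.09×10^7 s = 3.01×10^-7 s⁻¹.
Cω = 3.70×10^7 × 3.01×10^-7 = 11.1 W/(m²·K).
Amplitude A = F₀ / (Cω) = 223.6 / 11.1 = 20.1 K.

20.1 K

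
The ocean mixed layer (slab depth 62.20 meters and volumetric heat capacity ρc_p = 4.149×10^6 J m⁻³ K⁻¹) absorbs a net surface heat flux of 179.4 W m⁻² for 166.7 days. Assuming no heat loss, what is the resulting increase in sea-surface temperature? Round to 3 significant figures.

10.0 K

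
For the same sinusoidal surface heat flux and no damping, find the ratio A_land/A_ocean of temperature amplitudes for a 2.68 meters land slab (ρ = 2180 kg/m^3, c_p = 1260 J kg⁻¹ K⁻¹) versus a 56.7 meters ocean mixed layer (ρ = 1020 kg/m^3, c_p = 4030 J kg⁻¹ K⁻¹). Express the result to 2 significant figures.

32

C_ocean = 1020 × 4030 × 56.7 = 2.33×10^8 J/(m²·K).
C_land = 2180 × 1260 × 2.68 = 7.36×10^6 J/(m²·K).
Undamped amplitude ∝ 1/C, so A_land/A_ocean = C_ocean/C_land = 31.7.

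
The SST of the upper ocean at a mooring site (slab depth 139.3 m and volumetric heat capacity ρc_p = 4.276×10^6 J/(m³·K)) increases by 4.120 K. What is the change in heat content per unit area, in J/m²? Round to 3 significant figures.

2.45×10^9

Areal heat capacity C = ρc_p × D = 4.276×10^6 × 139.3 = 5.96×10^8 J m⁻² K⁻¹.
ΔQ = C ΔT = 5.96×10^8 × 4.120 = 2.45×10^9 J/m².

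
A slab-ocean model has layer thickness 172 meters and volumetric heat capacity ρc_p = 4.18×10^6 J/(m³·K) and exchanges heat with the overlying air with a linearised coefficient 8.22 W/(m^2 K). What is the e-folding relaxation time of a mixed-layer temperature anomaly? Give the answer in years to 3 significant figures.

Areal heat capacity C = ρc_p × D = 4.18×10^6 × 172 = 7.19×10^8 J/(m^2 K).
Relaxation time τ = C / λ = 7.19×10^8 / 8.22 = 8.75×10^7 s.
In years: 8.75×10^7 s / (3.156×10^7 s/year) = 2.77 years.

2.77 years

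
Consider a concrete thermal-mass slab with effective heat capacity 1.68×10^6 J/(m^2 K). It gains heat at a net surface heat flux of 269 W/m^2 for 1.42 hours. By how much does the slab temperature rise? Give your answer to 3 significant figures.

Areal heat capacity C = 1.68×10^6 J/(m^2 K) (given).
Net heat input Q = F Δt = 269 × (1.42 hours × 3600 s/hour) = 1.38×10^6 J/m².
ΔT = Q / C = 1.38×10^6 / 1.68×10^6 = 0.819 K.

0.819 K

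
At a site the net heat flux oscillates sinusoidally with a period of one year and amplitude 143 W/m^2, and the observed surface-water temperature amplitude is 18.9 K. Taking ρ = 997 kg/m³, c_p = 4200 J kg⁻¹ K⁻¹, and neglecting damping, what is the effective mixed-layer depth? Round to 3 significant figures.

9.07 m

ω = 2π / 3.15×10^7 s = 1.99×10^-7 s⁻¹.
Required C = F₀ / (A ω) = 143 / (18.9 × 1.99×10^-7) = 3.80×10^7 J/(m²·K).
D = C / (ρ c_p) = 3.80×10^7 / (997 × 4200) = 9.07 m.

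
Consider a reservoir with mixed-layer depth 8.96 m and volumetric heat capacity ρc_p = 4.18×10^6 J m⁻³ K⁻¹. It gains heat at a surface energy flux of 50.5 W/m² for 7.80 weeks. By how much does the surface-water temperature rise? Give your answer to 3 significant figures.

Areal heat capacity C = ρc_p × D = 4.18×10^6 × 8.96 = 3.75×10^7 J m⁻² K⁻¹.
Net heat input Q = F Δt = 50.5 × (7.80 weeks × 6.048×10^5 s/week) = 2.38×10^8 J/m².
ΔT = Q / C = 2.38×10^8 / 3.75×10^7 = 6.36 K.

6.36 K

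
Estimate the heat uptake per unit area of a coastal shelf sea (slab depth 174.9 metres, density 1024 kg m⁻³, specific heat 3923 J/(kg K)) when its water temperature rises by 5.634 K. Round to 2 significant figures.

Areal heat capacity C = ρ c_p D = 1024 × 3923 × 174.9 = 7.03×10^8 J/(m^2 K).
ΔQ = C ΔT = 7.03×10^8 × 5.634 = 3.96×10^9 J/m².

4.0×10^9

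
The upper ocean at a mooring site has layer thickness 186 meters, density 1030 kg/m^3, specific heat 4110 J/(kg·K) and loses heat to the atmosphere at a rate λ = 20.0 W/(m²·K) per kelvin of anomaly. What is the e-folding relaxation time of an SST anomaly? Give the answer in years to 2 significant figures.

Areal heat capacity C = ρ c_p D = 1030 × 4110 × 186 = 7.87×10^8 J/(m^2 K).
Relaxation time τ = C / λ = 7.87×10^8 / 20.0 = 3.94×10^7 s.
In years: 3.94×10^7 s / (3.156×10^7 s/year) = 1.25 years.

1.2 years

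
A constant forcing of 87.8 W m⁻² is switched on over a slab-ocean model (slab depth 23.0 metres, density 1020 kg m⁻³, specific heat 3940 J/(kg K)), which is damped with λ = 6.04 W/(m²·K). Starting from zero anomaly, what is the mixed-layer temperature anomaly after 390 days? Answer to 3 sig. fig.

12.9 K

Areal heat capacity C = ρ c_p D = 1020 × 3940 × 23.0 = 9.24×10^7 J/(m^2 K).
τ = C / λ = 9.24×10^7 / 6.04 = 1.53×10^7 s.
Equilibrium anomaly ΔT_eq = F / λ = 87.8 / 6.04 = 14.5 K.
t = 390 days = 3.37×10^7 s, so t/τ = 2.20.
ΔT(t) = ΔT_eq (1 − e^(−t/τ)) = 14.5 × (1 − e^−2.20) = 12.9 K.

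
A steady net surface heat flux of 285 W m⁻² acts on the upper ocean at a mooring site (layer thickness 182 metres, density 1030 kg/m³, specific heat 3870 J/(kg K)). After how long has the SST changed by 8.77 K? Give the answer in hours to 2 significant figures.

6200 hours

Areal heat capacity C = ρ c_p D = 1030 × 3870 × 182 = 7.25×10^8 J m⁻² K⁻¹.
Time required: Δt = C ΔT / F = 7.25×10^8 × 8.77 / 285 = 2.23×10^7 s.
In hours: 2.23×10^7 s / (3600 s/hour) = 6200 hours.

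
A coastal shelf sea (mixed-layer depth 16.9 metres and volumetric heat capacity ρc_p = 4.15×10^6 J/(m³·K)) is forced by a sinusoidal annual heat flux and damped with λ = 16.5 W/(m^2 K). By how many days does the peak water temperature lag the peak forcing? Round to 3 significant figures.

40.8 days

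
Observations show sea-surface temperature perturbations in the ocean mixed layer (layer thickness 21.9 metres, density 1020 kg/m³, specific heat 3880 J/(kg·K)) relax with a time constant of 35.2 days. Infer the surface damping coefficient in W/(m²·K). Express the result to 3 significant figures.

Areal heat capacity C = ρ c_p D = 1020 × 3880 × 21.9 = 8.67×10^7 J m⁻² K⁻¹.
τ = 35.2 days = 3.04×10^6 s.
λ = C / τ = 8.67×10^7 / 3.04×10^6 = 28.5 W/(m²·K).

28.5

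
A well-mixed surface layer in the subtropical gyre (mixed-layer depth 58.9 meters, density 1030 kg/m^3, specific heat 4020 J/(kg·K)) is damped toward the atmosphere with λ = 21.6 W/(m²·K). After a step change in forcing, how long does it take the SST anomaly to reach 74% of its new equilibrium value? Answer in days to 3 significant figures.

176 days

Areal heat capacity C = ρ c_p D = 1030 × 4020 × 58.9 = 2.44×10^8 J/(m²·K).
τ = C / λ = 2.44×10^8 / 21.6 = 1.13×10^7 s.
Fraction reached: 1 − e^(−t/τ) = 0.74 ⇒ t = −τ ln(1 − 0.74) = τ × 1.35.
t = 1.52×10^7 s = 176 days.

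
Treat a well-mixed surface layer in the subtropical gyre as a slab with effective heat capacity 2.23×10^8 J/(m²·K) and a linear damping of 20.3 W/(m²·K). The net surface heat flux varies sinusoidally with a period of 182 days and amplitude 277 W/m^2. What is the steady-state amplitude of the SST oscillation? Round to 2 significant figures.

3.0 K

Areal heat capacity C = 2.23×10^8 J/(m²·K) (given).
Angular frequency ω = 2π / T = 2π / 1.57×10^7 s = 4.00×10^-7 s⁻¹.
√((Cω)² + λ²) = √((89.1)² + 20.3²) = 91.4 W/(m²·K).
Amplitude A = F₀ / √((Cω)²+λ²) = 277 / 91.4 = 3.03 K.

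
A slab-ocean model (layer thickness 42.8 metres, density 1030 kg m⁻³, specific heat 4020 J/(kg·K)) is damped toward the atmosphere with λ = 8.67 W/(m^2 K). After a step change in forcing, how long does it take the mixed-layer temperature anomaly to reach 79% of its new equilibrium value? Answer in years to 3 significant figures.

1.01 years

Areal heat capacity C = ρ c_p D = 1030 × 4020 × 42.8 = 1.77×10^8 J m⁻² K⁻¹.
τ = C / λ = 1.77×10^8 / 8.67 = 2.04×10^7 s.
Fraction reached: 1 − e^(−t/τ) = 0.79 ⇒ t = −τ ln(1 − 0.79) = τ × 1.56.
t = 3.19×10^7 s = 1.01 years.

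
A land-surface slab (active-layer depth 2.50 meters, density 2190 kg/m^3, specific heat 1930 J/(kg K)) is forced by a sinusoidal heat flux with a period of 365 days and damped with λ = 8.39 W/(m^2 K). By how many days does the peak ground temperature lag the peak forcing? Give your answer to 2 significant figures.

14 days

Areal heat capacity C = ρ c_p D = 2190 × 1930 × 2.50 = 1.06×10^7 J/(m^2 K).
ω = 2π / 3.15×10^7 s = 1.99×10^-7 s⁻¹.
Phase lag φ = arctan(Cω/λ) = arctan(2.11/8.39) = 0.246 rad.
Time lag = φ / ω = 0.246 / 1.99×10^-7 = 1.23×10^6 s = 14.3 days.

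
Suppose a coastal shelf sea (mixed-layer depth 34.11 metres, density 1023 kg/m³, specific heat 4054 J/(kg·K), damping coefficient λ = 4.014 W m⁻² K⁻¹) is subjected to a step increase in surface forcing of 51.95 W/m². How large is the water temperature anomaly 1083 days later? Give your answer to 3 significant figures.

Areal heat capacity C = ρ c_p D = 1023 × 4054 × 34.11 = 1.41×10^8 J m⁻² K⁻¹.
τ = C / λ = 1.41×10^8 / 4.014 = 3.52×10^7 s.
Equilibrium anomaly ΔT_eq = F / λ = 51.95 / 4.014 = 12.9 K.
t = 1083 days = 9.36×10^7 s, so t/τ = 2.66.
ΔT(t) = ΔT_eq (1 − e^(−t/τ)) = 12.9 × (1 − e^−2.66) = 12.0 K.

12.0 K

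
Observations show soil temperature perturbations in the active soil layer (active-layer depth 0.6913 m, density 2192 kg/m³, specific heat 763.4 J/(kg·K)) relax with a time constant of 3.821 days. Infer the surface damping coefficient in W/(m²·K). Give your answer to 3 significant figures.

Areal heat capacity C = ρ c_p D = 2192 × 763.4 × 0.6913 = 1.16×10^6 J/(m²·K).
τ = 3.821 days = 3.30×10^5 s.
λ = C / τ = 1.16×10^6 / 3.30×10^5 = 3.50 W/(m²·K).

3.50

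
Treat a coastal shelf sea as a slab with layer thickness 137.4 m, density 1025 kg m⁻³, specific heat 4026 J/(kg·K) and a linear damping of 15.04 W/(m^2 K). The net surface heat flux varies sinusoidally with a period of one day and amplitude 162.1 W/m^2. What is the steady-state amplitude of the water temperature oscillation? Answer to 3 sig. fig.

Areal heat capacity C = ρ c_p D = 1025 × 4026 × 137.4 = 5.67×10^8 J/(m^2 K).
Angular frequency ω = 2π / T = 2π / 86400 s = 7.27×10^-5 s⁻¹.
√((Cω)² + λ²) = √((41200)² + 15.04²) = 41200 W/(m²·K).
Amplitude A = F₀ / √((Cω)²+λ²) = 162.1 / 41200 = 0.00393 K.

0.00393 K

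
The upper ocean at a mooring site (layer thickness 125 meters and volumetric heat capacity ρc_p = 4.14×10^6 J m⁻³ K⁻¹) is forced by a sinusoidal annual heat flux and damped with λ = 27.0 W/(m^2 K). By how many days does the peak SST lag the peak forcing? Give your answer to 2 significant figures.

76 days

Areal heat capacity C = ρc_p × D = 4.14×10^6 × 125 = 5.18×10^8 J/(m²·K).
ω = 2π / 3.15×10^7 s = 1.99×10^-7 s⁻¹.
Phase lag φ = arctan(Cω/λ) = arctan(103/27.0) = 1.31 rad.
Time lag = φ / ω = 1.31 / 1.99×10^-7 = 6.60×10^6 s = 76.4 days.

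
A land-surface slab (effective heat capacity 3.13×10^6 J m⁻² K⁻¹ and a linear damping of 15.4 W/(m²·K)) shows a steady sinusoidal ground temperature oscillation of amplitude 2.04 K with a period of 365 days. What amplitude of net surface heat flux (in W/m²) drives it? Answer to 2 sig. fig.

Areal heat capacity C = 3.13×10^6 J m⁻² K⁻¹ (given).
ω = 2π / 3.15×10^7 s = 1.99×10^-7 s⁻¹.
√((Cω)² + λ²) = √((0.624)² + 15.4²) = 15.4 W/(m²·K).
F₀ = A × √((Cω)²+λ²) = 2.04 × 15.4 = 31.4 W/m².

31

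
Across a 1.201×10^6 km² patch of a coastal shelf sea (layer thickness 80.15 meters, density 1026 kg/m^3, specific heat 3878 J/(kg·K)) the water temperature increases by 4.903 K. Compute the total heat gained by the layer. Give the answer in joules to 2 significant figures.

1.9×10^21 J

Areal heat capacity C = ρ c_p D = 1026 × 3878 × 80.15 = 3.19×10^8 J/(m²·K).
Heat per unit area: q = C ΔT = 3.19×10^8 × 4.903 = 1.56×10^9 J/m².
Total heat: Q = q × A = 1.56×10^9 × (1.201×10^6 × 10⁶ m²) = 1.88×10^21 J.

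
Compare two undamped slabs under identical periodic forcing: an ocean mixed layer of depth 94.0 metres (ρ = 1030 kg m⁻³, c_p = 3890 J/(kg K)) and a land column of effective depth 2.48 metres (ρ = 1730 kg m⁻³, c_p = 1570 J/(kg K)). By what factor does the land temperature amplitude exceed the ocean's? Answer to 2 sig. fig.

56

C_ocean = 1030 × 3890 × 94.0 = 3.77×10^8 J/(m²·K).
C_land = 1730 × 1570 × 2.48 = 6.74×10^6 J/(m²·K).
Undamped amplitude ∝ 1/C, so A_land/A_ocean = C_ocean/C_land = 55.9.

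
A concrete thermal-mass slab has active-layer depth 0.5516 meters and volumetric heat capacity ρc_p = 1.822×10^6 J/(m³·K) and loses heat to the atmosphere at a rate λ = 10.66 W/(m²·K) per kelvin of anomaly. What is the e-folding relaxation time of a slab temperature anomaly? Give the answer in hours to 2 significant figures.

26 hours

Areal heat capacity C = ρc_p × D = 1.822×10^6 × 0.5516 = 1.01×10^6 J/(m^2 K).
Relaxation time τ = C / λ = 1.01×10^6 / 10.66 = 94300 s.
In hours: 94300 s / (3600 s/hour) = 26.2 hours.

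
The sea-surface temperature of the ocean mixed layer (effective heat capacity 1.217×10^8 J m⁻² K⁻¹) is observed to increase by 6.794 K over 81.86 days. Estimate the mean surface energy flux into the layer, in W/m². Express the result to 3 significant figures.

Areal heat capacity C = 1.217×10^8 J m⁻² K⁻¹ (given).
Required heat per unit area: Q = C ΔT = 1.22×10^8 × 6.794 = 8.27×10^8 J/m².
Flux F = Q / Δt = 8.27×10^8 / 7.07×10^6 s = 117 W/m².

117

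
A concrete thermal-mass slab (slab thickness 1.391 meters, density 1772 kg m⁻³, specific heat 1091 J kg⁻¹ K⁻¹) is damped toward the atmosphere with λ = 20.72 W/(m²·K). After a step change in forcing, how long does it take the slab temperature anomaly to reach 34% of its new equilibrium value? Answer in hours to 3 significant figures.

15.0 hours

Areal heat capacity C = ρ c_p D = 1772 × 1091 × 1.391 = 2.69×10^6 J/(m^2 K).
τ = C / λ = 2.69×10^6 / 20.72 = 1.30×10^5 s.
Fraction reached: 1 − e^(−t/τ) = 0.34 ⇒ t = −τ ln(1 − 0.34) = τ × 0.416.
t = 53900 s = 15.0 hours.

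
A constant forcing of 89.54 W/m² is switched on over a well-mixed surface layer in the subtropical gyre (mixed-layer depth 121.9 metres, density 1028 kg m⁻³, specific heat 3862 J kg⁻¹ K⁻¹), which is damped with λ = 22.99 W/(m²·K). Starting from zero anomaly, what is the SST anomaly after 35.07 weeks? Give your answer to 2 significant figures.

2.5 K

Areal heat capacity C = ρ c_p D = 1028 × 3862 × 121.9 = 4.84×10^8 J/(m²·K).
τ = C / λ = 4.84×10^8 / 22.99 = 2.11×10^7 s.
Equilibrium anomaly ΔT_eq = F / λ = 89.54 / 22.99 = 3.89 K.
t = 35.07 weeks = 2.12×10^7 s, so t/τ = 1.01.
ΔT(t) = ΔT_eq (1 − e^(−t/τ)) = 3.89 × (1 − e^−1.01) = 2.47 K.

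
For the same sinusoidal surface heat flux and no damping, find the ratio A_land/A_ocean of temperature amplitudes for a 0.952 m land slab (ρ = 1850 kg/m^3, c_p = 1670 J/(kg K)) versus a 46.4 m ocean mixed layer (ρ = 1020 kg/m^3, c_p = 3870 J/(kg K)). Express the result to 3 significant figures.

62.3

C_ocean = 1020 × 3870 × 46.4 = 1.83×10^8 J/(m²·K).
C_land = 1850 × 1670 × 0.952 = 2.94×10^6 J/(m²·K).
Undamped amplitude ∝ 1/C, so A_land/A_ocean = C_ocean/C_land = 62.3.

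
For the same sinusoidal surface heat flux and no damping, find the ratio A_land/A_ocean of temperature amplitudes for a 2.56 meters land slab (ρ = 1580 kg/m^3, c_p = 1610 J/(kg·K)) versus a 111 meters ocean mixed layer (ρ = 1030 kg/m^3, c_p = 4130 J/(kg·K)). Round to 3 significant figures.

72.5

C_ocean = 1030 × 4130 × 111 = 4.72×10^8 J/(m²·K).
C_land = 1580 × 1610 × 2.56 = 6.51×10^6 J/(m²·K).
Undamped amplitude ∝ 1/C, so A_land/A_ocean = C_ocean/C_land = 72.5.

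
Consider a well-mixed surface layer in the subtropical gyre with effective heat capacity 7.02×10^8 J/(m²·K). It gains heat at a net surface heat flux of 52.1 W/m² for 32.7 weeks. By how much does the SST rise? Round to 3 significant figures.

1.47 K

Areal heat capacity C = 7.02×10^8 J/(m²·K) (given).
Net heat input Q = F Δt = 52.1 × (32.7 weeks × 6.048×10^5 s/week) = 1.03×10^9 J/m².
ΔT = Q / C = 1.03×10^9 / 7.02×10^8 = 1.47 K.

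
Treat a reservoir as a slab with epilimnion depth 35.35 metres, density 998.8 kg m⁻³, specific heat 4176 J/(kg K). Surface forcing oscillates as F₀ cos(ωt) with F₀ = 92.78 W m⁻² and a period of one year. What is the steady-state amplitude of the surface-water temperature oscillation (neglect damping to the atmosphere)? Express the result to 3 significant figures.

3.16 K

Areal heat capacity C = ρ c_p D = 998.8 × 4176 × 35.35 = 1.47×10^8 J/(m²·K).
Angular frequency ω = 2π / T = 2π / 3.15×10^7 s = 1.99×10^-7 s⁻¹.
Cω = 1.47×10^8 × 1.99×10^-7 = 29.4 W/(m²·K).
Amplitude A = F₀ / (Cω) = 92.78 / 29.4 = 3.16 K.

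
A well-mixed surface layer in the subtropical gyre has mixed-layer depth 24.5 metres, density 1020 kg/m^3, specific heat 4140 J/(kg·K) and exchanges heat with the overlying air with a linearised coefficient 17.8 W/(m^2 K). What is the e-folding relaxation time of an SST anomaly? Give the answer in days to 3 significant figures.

Areal heat capacity C = ρ c_p D = 1020 × 4140 × 24.5 = 1.03×10^8 J m⁻² K⁻¹.
Relaxation time τ = C / λ = 1.03×10^8 / 17.8 = 5.81×10^6 s.
In days: 5.81×10^6 s / (86400 s/day) = 67.3 days.

67.3 days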